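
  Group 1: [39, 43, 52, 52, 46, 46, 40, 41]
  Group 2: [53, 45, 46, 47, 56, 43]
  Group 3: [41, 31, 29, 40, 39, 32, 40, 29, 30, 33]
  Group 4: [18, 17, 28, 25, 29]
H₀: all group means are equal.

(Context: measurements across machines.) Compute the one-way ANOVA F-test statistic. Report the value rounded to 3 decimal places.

Group means [44.88, 48.33, 34.40, 23.40], grand mean 38.276
SSB = Σnᵢ(x̄ᵢ−x̄)² = 2211.985; SSW = ΣΣ(x−x̄ᵢ)² = 657.808
MSB = 2211.985/3 = 737.3283; MSW = 657.808/25 = 26.3123
F = MSB/MSW = 28.0222
df = (3, 25)

test statistic = 28.022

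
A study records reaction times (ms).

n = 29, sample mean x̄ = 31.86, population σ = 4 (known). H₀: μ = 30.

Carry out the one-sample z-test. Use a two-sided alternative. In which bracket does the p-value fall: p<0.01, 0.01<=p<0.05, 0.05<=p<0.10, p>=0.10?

p-value bracket: 0.01<=p<0.05

SE = σ/√n = 4/√29 = 0.7428
z = (x̄−μ₀)/SE = (31.86−30)/0.7428 = 2.5041
p-value (two-sided) = 0.01228
→ bracket: 0.01<=p<0.05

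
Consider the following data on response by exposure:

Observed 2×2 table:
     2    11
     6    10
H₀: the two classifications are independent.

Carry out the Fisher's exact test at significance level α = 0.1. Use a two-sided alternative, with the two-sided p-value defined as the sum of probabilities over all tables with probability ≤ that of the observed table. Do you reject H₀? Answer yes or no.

Margins: r₁=13, r₂=16, c₁=8, c₂=21, n=29
p_obs = C(13,2)·C(16,6)/C(29,8); sum pmf over tables with pmf ≤ p_obs
p-value (two-sided) = 0.23785
At α=0.1: p ≥ α → fail to reject H₀

reject H₀: no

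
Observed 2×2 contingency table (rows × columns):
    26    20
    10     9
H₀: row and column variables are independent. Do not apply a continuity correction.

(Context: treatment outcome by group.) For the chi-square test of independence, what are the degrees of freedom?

df = (r−1)(c−1) = (2−1)·(2−1) = 1

degrees of freedom = 1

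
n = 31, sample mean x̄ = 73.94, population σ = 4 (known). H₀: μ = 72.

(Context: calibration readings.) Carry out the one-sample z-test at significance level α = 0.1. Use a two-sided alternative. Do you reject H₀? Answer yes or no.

SE = σ/√n = 4/√31 = 0.7184
z = (x̄−μ₀)/SE = (73.94−72)/0.7184 = 2.7004
p-value (two-sided) = 0.00693
At α=0.1: p < α → reject H₀

reject H₀: yes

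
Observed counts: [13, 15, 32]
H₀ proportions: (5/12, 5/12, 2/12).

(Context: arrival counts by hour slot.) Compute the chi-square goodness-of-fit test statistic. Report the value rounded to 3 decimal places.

test statistic = 58.160

n = 60; E_i = n·p_i = [25.00, 25.00, 10.00]
χ² = (13−25.00)²/25.00 + (15−25.00)²/25.00 + (32−10.00)²/10.00 = 58.1600
df = 2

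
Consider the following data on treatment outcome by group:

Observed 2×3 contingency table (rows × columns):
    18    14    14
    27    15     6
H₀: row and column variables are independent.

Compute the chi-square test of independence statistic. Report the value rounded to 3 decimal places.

Row totals [46, 48], col totals [45, 29, 20], n=94
χ² = (18−22.02)²/22.02 + (14−14.19)²/14.19 + (14−9.79)²/9.79 + (27−22.98)²/22.98 + (15−14.81)²/14.81 + (6−10.21)²/10.21 = 4.9942
df = 2

test statistic = 4.994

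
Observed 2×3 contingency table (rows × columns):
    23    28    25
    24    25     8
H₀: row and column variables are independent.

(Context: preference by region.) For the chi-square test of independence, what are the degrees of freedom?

df = (r−1)(c−1) = (2−1)·(3−1) = 2

degrees of freedom = 2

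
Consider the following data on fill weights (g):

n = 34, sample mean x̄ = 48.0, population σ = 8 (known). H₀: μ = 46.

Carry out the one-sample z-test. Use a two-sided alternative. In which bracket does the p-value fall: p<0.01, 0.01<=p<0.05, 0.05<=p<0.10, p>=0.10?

SE = σ/√n = 8/√34 = 1.3720
z = (x̄−μ₀)/SE = (48.0−46)/1.3720 = 1.4577
p-value (two-sided) = 0.14491
→ bracket: p>=0.10

p-value bracket: p>=0.10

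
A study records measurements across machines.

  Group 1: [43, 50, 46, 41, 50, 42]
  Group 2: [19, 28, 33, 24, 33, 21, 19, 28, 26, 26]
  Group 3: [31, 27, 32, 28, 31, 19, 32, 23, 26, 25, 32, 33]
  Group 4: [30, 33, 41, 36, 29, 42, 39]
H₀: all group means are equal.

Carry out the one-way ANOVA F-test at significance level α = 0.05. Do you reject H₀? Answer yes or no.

reject H₀: yes

Group means [45.33, 25.70, 28.25, 35.71], grand mean 31.943
SSB = Σnᵢ(x̄ᵢ−x̄)² = 1728.774; SSW = ΣΣ(x−x̄ᵢ)² = 685.112
MSB = 1728.774/3 = 576.2579; MSW = 685.112/31 = 22.1004
F = MSB/MSW = 26.0746
df = (3, 31)
p-value (upper-tail) = 0.00000
At α=0.05: p < α → reject H₀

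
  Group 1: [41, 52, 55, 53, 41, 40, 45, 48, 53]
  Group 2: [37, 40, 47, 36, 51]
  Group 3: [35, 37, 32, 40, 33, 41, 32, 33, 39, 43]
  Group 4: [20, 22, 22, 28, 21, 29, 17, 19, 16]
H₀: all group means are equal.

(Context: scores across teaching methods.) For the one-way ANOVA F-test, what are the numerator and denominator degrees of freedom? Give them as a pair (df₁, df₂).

degrees of freedom = [3, 29]

k = 4 groups, N = 33 total
df = (k−1, N−k) = (4−1, 33−4) = (3, 29)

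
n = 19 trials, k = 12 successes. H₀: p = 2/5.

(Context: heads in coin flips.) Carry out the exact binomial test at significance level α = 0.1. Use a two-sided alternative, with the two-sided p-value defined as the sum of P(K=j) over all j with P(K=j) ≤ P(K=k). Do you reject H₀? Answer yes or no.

reject H₀: yes

Exact binomial: n=19, k=12, p₀=2/5=0.4000
P(X=j) = C(n,j)·p₀^j·(1−p₀)^(n−j); p = Σ P(X=j) over j with P(X=j) ≤ P(X=12)
p-value (two-sided) = 0.05819
At α=0.1: p < α → reject H₀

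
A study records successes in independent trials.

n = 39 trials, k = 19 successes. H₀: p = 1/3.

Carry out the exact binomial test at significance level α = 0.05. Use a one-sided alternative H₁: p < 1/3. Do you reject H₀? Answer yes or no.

Exact binomial: n=39, k=19, p₀=1/3=0.3333
P(X≤19) from Σ C(n,i)·p₀^i·(1−p₀)^(n−i)
p-value (one-sided, H₁ less) = 0.98450
At α=0.05: p ≥ α → fail to reject H₀

reject H₀: no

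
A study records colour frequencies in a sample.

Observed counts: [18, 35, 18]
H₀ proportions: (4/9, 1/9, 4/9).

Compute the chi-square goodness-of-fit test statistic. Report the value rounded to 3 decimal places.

n = 71; E_i = n·p_i = [31.56, 7.89, 31.56]
χ² = (18−31.56)²/31.56 + (35−7.89)²/7.89 + (18−31.56)²/31.56 = 104.8169
df = 2

test statistic = 104.817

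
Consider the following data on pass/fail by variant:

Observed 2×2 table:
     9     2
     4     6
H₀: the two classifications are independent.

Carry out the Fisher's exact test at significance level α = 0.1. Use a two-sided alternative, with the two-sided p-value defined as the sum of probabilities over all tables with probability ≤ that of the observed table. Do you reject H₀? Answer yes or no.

Margins: r₁=11, r₂=10, c₁=13, c₂=8, n=21
p_obs = C(11,9)·C(10,4)/C(21,13); sum pmf over tables with pmf ≤ p_obs
p-value (two-sided) = 0.08050
At α=0.1: p < α → reject H₀

reject H₀: yes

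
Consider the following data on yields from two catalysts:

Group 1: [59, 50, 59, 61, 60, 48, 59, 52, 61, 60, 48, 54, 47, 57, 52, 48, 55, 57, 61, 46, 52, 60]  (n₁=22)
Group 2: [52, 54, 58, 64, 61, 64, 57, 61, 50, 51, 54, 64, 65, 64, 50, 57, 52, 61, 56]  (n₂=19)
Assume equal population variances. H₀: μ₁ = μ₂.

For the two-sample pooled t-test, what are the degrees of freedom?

degrees of freedom = 39

df = n₁ + n₂ − 2 = 22 + 19 − 2 = 39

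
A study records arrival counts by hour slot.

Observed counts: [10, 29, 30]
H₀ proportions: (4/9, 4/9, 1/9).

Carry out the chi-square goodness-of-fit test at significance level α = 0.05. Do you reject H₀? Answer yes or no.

n = 69; E_i = n·p_i = [30.67, 30.67, 7.67]
χ² = (10−30.67)²/30.67 + (29−30.67)²/30.67 + (30−7.67)²/7.67 = 79.0761
df = 2
p-value (upper-tail) = 0.00000
At α=0.05: p < α → reject H₀

reject H₀: yes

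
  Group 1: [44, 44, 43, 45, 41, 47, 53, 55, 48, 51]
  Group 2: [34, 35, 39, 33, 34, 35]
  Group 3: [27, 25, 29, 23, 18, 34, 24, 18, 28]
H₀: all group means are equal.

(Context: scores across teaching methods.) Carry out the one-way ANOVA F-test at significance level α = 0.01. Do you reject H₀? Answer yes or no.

Group means [47.10, 35.00, 25.11], grand mean 36.280
SSB = Σnᵢ(x̄ᵢ−x̄)² = 2303.251; SSW = ΣΣ(x−x̄ᵢ)² = 425.789
MSB = 2303.251/2 = 1151.6256; MSW = 425.789/22 = 19.3540
F = MSB/MSW = 59.5031
df = (2, 22)
p-value (upper-tail) = 0.00000
At α=0.01: p < α → reject H₀

reject H₀: yes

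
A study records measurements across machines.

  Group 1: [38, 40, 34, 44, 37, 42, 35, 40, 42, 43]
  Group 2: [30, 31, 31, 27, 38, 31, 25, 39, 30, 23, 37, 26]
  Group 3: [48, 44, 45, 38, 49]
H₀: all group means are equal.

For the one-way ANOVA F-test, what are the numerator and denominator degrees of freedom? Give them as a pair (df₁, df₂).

k = 3 groups, N = 27 total
df = (k−1, N−k) = (3−1, 27−3) = (2, 24)

degrees of freedom = [2, 24]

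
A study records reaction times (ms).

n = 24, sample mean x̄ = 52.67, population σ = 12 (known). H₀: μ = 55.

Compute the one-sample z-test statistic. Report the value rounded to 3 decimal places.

SE = σ/√n = 12/√24 = 2.4495
z = (x̄−μ₀)/SE = (52.67−55)/2.4495 = -0.9512

test statistic = -0.951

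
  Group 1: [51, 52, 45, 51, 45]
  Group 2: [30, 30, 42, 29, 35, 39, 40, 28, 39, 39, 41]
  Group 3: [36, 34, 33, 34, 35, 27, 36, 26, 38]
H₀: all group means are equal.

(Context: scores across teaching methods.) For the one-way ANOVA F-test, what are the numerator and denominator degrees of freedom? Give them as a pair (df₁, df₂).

degrees of freedom = [2, 22]

k = 3 groups, N = 25 total
df = (k−1, N−k) = (3−1, 25−3) = (2, 22)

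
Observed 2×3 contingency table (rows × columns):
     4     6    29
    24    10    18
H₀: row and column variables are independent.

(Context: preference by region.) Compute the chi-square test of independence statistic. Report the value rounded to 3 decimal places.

test statistic = 16.336

Row totals [39, 52], col totals [28, 16, 47], n=91
χ² = (4−12.00)²/12.00 + (6−6.86)²/6.86 + (29−20.14)²/20.14 + (24−16.00)²/16.00 + (10−9.14)²/9.14 + (18−26.86)²/26.86 = 16.3364
df = 2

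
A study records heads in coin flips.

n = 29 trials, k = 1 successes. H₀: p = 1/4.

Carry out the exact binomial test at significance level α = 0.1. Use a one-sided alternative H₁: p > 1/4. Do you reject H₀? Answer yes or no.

Exact binomial: n=29, k=1, p₀=1/4=0.2500
P(X≥1) from Σ C(n,i)·p₀^i·(1−p₀)^(n−i)
p-value (one-sided, H₁ greater) = 0.99976
At α=0.1: p ≥ α → fail to reject H₀

reject H₀: no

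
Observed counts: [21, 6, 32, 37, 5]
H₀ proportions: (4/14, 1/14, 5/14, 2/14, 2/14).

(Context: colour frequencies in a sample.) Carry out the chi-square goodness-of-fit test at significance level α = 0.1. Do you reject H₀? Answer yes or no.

n = 101; E_i = n·p_i = [28.86, 7.21, 36.07, 14.43, 14.43]
χ² = (21−28.86)²/28.86 + (6−7.21)²/7.21 + (32−36.07)²/36.07 + (37−14.43)²/14.43 + (5−14.43)²/14.43 = 44.2743
df = 4
p-value (upper-tail) = 0.00000
At α=0.1: p < α → reject H₀

reject H₀: yes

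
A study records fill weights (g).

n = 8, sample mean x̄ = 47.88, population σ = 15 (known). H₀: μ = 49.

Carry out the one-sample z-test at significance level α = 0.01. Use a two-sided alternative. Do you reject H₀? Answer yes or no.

SE = σ/√n = 15/√8 = 5.3033
z = (x̄−μ₀)/SE = (47.88−49)/5.3033 = -0.2112
p-value (two-sided) = 0.83274
At α=0.01: p ≥ α → fail to reject H₀

reject H₀: no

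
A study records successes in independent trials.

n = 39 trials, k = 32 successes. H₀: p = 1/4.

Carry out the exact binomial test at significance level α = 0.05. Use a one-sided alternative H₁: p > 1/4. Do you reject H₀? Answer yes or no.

reject H₀: yes

Exact binomial: n=39, k=32, p₀=1/4=0.2500
P(X≥32) from Σ C(n,i)·p₀^i·(1−p₀)^(n−i)
p-value (one-sided, H₁ greater) = 0.00000
At α=0.05: p < α → reject H₀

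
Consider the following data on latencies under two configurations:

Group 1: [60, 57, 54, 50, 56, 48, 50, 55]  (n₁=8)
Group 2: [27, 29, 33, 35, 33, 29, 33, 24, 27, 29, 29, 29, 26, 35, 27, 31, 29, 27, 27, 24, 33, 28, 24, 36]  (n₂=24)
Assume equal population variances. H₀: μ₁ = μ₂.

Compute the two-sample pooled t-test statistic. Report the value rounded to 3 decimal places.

test statistic = 16.201

x̄₁=53.750, s₁=4.097, n₁=8
x̄₂=29.333, s₂=3.559, n₂=24
s_p² = [7·4.097² + 23·3.559²]/30 = 13.6278
SE = √(s_p²·(1/8+1/24)) = 1.5071
t = (53.750−29.333)/1.5071 = 16.2013
df = 30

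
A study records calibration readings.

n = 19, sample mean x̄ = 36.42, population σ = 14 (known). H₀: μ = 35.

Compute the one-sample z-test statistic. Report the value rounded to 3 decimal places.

SE = σ/√n = 14/√19 = 3.2118
z = (x̄−μ₀)/SE = (36.42−35)/3.2118 = 0.4421

test statistic = 0.442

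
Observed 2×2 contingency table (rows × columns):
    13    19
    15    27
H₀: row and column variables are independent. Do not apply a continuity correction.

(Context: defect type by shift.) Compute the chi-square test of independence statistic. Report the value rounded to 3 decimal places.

Row totals [32, 42], col totals [28, 46], n=74
χ² = (13−12.11)²/12.11 + (19−19.89)²/19.89 + (15−15.89)²/15.89 + (27−26.11)²/26.11 = 0.1862
df = 1

test statistic = 0.186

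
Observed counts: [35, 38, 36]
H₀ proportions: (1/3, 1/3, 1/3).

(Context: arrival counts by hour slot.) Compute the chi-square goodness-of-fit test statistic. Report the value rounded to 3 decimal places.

test statistic = 0.128

n = 109; E_i = n·p_i = [36.33, 36.33, 36.33]
χ² = (35−36.33)²/36.33 + (38−36.33)²/36.33 + (36−36.33)²/36.33 = 0.1284
df = 2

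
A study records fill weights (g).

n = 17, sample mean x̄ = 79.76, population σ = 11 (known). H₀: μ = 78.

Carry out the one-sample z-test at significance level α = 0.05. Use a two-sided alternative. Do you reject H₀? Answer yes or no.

reject H₀: no

SE = σ/√n = 11/√17 = 2.6679
z = (x̄−μ₀)/SE = (79.76−78)/2.6679 = 0.6597
p-value (two-sided) = 0.50945
At α=0.05: p ≥ α → fail to reject H₀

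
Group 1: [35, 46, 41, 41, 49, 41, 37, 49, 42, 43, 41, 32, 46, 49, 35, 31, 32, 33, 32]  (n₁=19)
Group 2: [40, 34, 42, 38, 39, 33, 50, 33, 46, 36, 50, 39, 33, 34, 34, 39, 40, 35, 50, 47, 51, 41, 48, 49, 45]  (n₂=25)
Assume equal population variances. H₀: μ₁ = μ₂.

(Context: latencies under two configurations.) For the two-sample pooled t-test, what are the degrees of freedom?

degrees of freedom = 42

df = n₁ + n₂ − 2 = 19 + 25 − 2 = 42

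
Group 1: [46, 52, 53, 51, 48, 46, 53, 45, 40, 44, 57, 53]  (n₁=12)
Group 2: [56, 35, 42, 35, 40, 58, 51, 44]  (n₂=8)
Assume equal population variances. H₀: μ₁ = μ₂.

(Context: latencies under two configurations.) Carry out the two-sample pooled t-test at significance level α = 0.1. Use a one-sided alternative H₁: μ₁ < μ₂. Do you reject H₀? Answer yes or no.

x̄₁=49.000, s₁=4.918, n₁=12
x̄₂=45.125, s₂=8.951, n₂=8
s_p² = [11·4.918² + 7·8.951²]/18 = 45.9375
SE = √(s_p²·(1/12+1/8)) = 3.0936
t = (49.000−45.125)/3.0936 = 1.2526
df = 18
p-value (one-sided, H₁ less) = 0.88681
At α=0.1: p ≥ α → fail to reject H₀

reject H₀: no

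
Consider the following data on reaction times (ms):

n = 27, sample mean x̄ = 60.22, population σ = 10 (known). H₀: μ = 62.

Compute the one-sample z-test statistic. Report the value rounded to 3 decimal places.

test statistic = -0.925

SE = σ/√n = 10/√27 = 1.9245
z = (x̄−μ₀)/SE = (60.22−62)/1.9245 = -0.9249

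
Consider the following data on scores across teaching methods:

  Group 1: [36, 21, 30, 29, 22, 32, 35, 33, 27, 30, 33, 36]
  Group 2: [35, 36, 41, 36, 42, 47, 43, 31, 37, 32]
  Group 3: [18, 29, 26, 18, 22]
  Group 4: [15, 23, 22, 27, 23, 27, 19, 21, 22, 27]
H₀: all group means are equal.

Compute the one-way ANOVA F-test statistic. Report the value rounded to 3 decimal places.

test statistic = 21.618

Group means [30.33, 38.00, 22.60, 22.60], grand mean 29.270
SSB = Σnᵢ(x̄ᵢ−x̄)² = 1443.031; SSW = ΣΣ(x−x̄ᵢ)² = 734.267
MSB = 1443.031/3 = 481.0102; MSW = 734.267/33 = 22.2505
F = MSB/MSW = 21.6179
df = (3, 33)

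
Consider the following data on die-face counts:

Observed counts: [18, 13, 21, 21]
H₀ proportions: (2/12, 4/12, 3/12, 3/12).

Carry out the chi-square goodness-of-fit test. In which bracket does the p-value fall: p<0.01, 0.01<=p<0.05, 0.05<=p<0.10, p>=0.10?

n = 73; E_i = n·p_i = [12.17, 24.33, 18.25, 18.25]
χ² = (18−12.17)²/12.17 + (13−24.33)²/24.33 + (21−18.25)²/18.25 + (21−18.25)²/18.25 = 8.9041
df = 3
p-value (upper-tail) = 0.03059
→ bracket: 0.01<=p<0.05

p-value bracket: 0.01<=p<0.05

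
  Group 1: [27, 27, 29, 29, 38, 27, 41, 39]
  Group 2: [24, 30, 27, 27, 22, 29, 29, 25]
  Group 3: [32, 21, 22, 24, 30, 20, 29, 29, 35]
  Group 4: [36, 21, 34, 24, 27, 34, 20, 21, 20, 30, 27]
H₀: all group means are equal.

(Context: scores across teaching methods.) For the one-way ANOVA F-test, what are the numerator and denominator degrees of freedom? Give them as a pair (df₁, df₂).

k = 4 groups, N = 36 total
df = (k−1, N−k) = (4−1, 36−4) = (3, 32)

degrees of freedom = [3, 32]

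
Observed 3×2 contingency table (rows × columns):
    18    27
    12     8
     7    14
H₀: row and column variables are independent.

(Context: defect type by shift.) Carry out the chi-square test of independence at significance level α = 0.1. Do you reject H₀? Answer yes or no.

reject H₀: no

Row totals [45, 20, 21], col totals [37, 49], n=86
χ² = (18−19.36)²/19.36 + (27−25.64)²/25.64 + (12−8.60)²/8.60 + (8−11.40)²/11.40 + (7−9.03)²/9.03 + (14−11.97)²/11.97 = 3.3236
df = 2
p-value (upper-tail) = 0.18979
At α=0.1: p ≥ α → fail to reject H₀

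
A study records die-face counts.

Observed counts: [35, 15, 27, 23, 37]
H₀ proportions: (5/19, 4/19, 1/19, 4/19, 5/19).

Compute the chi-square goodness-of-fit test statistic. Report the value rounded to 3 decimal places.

test statistic = 62.195

n = 137; E_i = n·p_i = [36.05, 28.84, 7.21, 28.84, 36.05]
χ² = (35−36.05)²/36.05 + (15−28.84)²/28.84 + (27−7.21)²/7.21 + (23−28.84)²/28.84 + (37−36.05)²/36.05 = 62.1949
df = 4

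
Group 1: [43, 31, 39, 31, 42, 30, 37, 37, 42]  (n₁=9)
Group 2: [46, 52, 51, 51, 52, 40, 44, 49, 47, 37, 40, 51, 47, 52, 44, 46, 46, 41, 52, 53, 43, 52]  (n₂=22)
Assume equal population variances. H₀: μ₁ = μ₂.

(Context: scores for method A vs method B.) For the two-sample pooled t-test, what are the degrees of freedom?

degrees of freedom = 29

df = n₁ + n₂ − 2 = 9 + 22 − 2 = 29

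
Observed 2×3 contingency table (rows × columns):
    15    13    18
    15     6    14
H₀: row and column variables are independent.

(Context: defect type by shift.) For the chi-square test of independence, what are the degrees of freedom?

df = (r−1)(c−1) = (2−1)·(3−1) = 2

degrees of freedom = 2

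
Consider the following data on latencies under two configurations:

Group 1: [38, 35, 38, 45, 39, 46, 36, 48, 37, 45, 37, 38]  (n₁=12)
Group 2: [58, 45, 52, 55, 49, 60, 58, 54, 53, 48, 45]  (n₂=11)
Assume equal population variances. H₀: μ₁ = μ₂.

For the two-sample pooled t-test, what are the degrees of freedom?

degrees of freedom = 21

df = n₁ + n₂ − 2 = 12 + 11 − 2 = 21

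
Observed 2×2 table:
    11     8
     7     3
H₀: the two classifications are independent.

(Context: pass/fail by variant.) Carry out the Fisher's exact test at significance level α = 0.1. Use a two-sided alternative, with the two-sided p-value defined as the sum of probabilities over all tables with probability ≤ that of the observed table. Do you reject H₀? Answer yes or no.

reject H₀: no

Margins: r₁=19, r₂=10, c₁=18, c₂=11, n=29
p_obs = C(19,11)·C(10,7)/C(29,18); sum pmf over tables with pmf ≤ p_obs
p-value (two-sided) = 0.69415
At α=0.1: p ≥ α → fail to reject H₀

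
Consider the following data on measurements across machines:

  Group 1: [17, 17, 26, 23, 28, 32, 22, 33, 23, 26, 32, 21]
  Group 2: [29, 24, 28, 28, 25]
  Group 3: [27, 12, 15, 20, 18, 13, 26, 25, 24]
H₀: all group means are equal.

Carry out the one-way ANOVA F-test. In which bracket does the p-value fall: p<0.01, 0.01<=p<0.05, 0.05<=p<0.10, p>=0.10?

p-value bracket: 0.01<=p<0.05

Group means [25.00, 26.80, 20.00], grand mean 23.615
SSB = Σnᵢ(x̄ᵢ−x̄)² = 191.354; SSW = ΣΣ(x−x̄ᵢ)² = 620.800
MSB = 191.354/2 = 95.6769; MSW = 620.800/23 = 26.9913
F = MSB/MSW = 3.5447
df = (2, 23)
p-value (upper-tail) = 0.04551
→ bracket: 0.01<=p<0.05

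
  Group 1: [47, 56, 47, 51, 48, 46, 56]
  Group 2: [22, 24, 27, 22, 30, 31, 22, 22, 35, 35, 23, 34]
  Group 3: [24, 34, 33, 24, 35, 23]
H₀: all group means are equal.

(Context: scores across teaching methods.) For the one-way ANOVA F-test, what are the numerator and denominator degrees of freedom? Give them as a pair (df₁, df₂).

degrees of freedom = [2, 22]

k = 3 groups, N = 25 total
df = (k−1, N−k) = (3−1, 25−3) = (2, 22)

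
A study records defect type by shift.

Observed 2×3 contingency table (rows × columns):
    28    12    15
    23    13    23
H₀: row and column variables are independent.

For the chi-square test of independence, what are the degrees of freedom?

df = (r−1)(c−1) = (2−1)·(3−1) = 2

degrees of freedom = 2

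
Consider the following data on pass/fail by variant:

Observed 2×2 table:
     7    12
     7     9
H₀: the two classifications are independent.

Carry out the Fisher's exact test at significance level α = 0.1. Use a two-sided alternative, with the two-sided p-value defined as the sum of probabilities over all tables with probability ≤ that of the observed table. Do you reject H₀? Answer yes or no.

Margins: r₁=19, r₂=16, c₁=14, c₂=21, n=35
p_obs = C(19,7)·C(16,7)/C(35,14); sum pmf over tables with pmf ≤ p_obs
p-value (two-sided) = 0.73911
At α=0.1: p ≥ α → fail to reject H₀

reject H₀: no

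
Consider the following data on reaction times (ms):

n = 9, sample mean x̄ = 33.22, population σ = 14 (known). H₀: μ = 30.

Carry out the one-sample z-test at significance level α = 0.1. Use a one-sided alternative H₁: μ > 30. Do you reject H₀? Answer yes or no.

SE = σ/√n = 14/√9 = 4.6667
z = (x̄−μ₀)/SE = (33.22−30)/4.6667 = 0.6900
p-value (one-sided, H₁ greater) = 0.24510
At α=0.1: p ≥ α → fail to reject H₀

reject H₀: no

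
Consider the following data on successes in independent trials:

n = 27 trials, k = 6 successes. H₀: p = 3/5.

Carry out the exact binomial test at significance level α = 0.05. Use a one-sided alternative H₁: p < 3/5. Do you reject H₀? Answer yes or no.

Exact binomial: n=27, k=6, p₀=3/5=0.6000
P(X≤6) from Σ C(n,i)·p₀^i·(1−p₀)^(n−i)
p-value (one-sided, H₁ less) = 0.00007
At α=0.05: p < α → reject H₀

reject H₀: yes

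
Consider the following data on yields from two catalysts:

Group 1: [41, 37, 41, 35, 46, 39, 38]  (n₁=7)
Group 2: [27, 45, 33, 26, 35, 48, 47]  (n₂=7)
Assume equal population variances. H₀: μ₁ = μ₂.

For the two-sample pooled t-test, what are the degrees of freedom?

df = n₁ + n₂ − 2 = 7 + 7 − 2 = 12

degrees of freedom = 12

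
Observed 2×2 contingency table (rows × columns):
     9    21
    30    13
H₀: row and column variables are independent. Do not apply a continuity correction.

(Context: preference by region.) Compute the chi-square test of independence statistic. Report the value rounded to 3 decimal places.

test statistic = 11.231

Row totals [30, 43], col totals [39, 34], n=73
χ² = (9−16.03)²/16.03 + (21−13.97)²/13.97 + (30−22.97)²/22.97 + (13−20.03)²/20.03 = 11.2312
df = 1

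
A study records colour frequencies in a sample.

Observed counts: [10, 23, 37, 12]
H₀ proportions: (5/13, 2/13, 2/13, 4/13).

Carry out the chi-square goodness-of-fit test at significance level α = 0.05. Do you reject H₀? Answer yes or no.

n = 82; E_i = n·p_i = [31.54, 12.62, 12.62, 25.23]
χ² = (10−31.54)²/31.54 + (23−12.62)²/12.62 + (37−12.62)²/12.62 + (12−25.23)²/25.23 = 77.3293
df = 3
p-value (upper-tail) = 0.00000
At α=0.05: p < α → reject H₀

reject H₀: yes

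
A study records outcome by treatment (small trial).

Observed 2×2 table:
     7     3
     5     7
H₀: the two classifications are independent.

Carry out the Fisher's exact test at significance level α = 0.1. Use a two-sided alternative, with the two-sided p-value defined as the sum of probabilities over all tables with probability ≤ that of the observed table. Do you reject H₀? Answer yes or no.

Margins: r₁=10, r₂=12, c₁=12, c₂=10, n=22
p_obs = C(10,7)·C(12,5)/C(22,12); sum pmf over tables with pmf ≤ p_obs
p-value (two-sided) = 0.23053
At α=0.1: p ≥ α → fail to reject H₀

reject H₀: no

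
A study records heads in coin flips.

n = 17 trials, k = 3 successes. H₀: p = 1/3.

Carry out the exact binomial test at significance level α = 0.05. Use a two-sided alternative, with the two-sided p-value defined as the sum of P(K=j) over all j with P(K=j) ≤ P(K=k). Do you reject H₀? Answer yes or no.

reject H₀: no

Exact binomial: n=17, k=3, p₀=1/3=0.3333
P(X=j) = C(n,j)·p₀^j·(1−p₀)^(n−j); p = Σ P(X=j) over j with P(X=j) ≤ P(X=3)
p-value (two-sided) = 0.20590
At α=0.05: p ≥ α → fail to reject H₀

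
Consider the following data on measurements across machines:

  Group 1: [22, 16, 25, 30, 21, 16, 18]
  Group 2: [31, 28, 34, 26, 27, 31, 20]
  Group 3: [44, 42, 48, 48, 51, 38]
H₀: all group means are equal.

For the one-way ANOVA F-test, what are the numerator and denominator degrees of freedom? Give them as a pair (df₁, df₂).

degrees of freedom = [2, 17]

k = 3 groups, N = 20 total
df = (k−1, N−k) = (3−1, 20−3) = (2, 17)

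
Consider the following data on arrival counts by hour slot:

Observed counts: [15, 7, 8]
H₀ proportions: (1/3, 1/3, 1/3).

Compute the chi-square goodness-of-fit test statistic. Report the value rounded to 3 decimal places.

n = 30; E_i = n·p_i = [10.00, 10.00, 10.00]
χ² = (15−10.00)²/10.00 + (7−10.00)²/10.00 + (8−10.00)²/10.00 = 3.8000
df = 2

test statistic = 3.800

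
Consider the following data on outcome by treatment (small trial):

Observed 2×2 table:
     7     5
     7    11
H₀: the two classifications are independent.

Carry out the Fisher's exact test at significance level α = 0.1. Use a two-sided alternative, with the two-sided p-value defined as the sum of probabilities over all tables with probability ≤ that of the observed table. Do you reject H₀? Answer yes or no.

Margins: r₁=12, r₂=18, c₁=14, c₂=16, n=30
p_obs = C(12,7)·C(18,7)/C(30,14); sum pmf over tables with pmf ≤ p_obs
p-value (two-sided) = 0.45717
At α=0.1: p ≥ α → fail to reject H₀

reject H₀: no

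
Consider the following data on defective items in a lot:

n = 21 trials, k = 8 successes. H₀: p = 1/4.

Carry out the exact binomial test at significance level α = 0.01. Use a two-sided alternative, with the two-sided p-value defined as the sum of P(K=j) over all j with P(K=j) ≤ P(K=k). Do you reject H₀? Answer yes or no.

Exact binomial: n=21, k=8, p₀=1/4=0.2500
P(X=j) = C(n,j)·p₀^j·(1−p₀)^(n−j); p = Σ P(X=j) over j with P(X=j) ≤ P(X=8)
p-value (two-sided) = 0.20444
At α=0.01: p ≥ α → fail to reject H₀

reject H₀: no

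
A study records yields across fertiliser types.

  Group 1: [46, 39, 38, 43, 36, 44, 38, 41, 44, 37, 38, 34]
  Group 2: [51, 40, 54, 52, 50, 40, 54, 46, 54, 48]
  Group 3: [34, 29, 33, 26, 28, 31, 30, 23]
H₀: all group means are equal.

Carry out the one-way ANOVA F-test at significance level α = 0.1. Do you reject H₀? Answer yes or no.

reject H₀: yes

Group means [39.83, 48.90, 29.25], grand mean 40.033
SSB = Σnᵢ(x̄ᵢ−x̄)² = 1716.900; SSW = ΣΣ(x−x̄ᵢ)² = 504.067
MSB = 1716.900/2 = 858.4500; MSW = 504.067/27 = 18.6691
F = MSB/MSW = 45.9823
df = (2, 27)
p-value (upper-tail) = 0.00000
At α=0.1: p < α → reject H₀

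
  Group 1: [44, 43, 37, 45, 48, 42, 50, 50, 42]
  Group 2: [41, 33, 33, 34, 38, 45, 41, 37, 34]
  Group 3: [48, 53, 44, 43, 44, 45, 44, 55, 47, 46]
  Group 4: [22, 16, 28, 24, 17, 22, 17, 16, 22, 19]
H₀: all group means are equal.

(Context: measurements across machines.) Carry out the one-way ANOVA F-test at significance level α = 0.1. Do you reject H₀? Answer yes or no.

reject H₀: yes

Group means [44.56, 37.33, 46.90, 20.30], grand mean 37.079
SSB = Σnᵢ(x̄ᵢ−x̄)² = 4283.541; SSW = ΣΣ(x−x̄ᵢ)² = 581.222
MSB = 4283.541/3 = 1427.8470; MSW = 581.222/34 = 17.0948
F = MSB/MSW = 83.5254
df = (3, 34)
p-value (upper-tail) = 0.00000
At α=0.1: p < α → reject H₀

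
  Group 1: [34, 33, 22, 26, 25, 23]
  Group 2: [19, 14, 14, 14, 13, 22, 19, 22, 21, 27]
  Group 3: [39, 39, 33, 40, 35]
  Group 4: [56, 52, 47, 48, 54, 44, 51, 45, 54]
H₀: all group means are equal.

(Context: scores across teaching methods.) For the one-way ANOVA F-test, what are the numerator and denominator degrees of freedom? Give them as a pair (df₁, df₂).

k = 4 groups, N = 30 total
df = (k−1, N−k) = (4−1, 30−4) = (3, 26)

degrees of freedom = [3, 26]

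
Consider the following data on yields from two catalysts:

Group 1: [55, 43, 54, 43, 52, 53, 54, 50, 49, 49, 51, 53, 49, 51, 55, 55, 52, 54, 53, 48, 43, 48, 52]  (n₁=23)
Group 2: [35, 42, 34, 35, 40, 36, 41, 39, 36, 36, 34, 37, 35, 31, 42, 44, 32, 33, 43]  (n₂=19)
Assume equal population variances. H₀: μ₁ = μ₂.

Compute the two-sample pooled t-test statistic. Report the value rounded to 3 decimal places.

test statistic = 11.466

x̄₁=50.696, s₁=3.759, n₁=23
x̄₂=37.105, s₂=3.900, n₂=19
s_p² = [22·3.759² + 18·3.900²]/40 = 14.6165
SE = √(s_p²·(1/23+1/19)) = 1.1852
t = (50.696−37.105)/1.1852 = 11.4664
df = 40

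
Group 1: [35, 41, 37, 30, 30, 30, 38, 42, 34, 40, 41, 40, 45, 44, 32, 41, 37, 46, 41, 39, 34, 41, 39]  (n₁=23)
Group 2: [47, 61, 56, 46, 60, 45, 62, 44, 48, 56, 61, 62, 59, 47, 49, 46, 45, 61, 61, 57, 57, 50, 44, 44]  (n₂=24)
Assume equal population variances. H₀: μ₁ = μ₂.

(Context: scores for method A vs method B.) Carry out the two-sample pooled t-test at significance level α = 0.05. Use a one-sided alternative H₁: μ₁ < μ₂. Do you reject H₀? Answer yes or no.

x̄₁=38.130, s₁=4.722, n₁=23
x̄₂=52.833, s₂=7.051, n₂=24
s_p² = [22·4.722² + 23·7.051²]/45 = 36.3098
SE = √(s_p²·(1/23+1/24)) = 1.7583
t = (38.130−52.833)/1.7583 = -8.3620
df = 45
p-value (one-sided, H₁ less) = 0.00000
At α=0.05: p < α → reject H₀

reject H₀: yes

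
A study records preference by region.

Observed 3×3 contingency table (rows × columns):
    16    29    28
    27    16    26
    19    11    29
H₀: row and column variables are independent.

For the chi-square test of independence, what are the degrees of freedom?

df = (r−1)(c−1) = (3−1)·(3−1) = 4

degrees of freedom = 4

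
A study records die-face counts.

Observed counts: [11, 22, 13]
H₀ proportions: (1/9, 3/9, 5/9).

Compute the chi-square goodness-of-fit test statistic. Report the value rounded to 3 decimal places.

n = 46; E_i = n·p_i = [5.11, 15.33, 25.56]
χ² = (11−5.11)²/5.11 + (22−15.33)²/15.33 + (13−25.56)²/25.56 = 15.8522
df = 2

test statistic = 15.852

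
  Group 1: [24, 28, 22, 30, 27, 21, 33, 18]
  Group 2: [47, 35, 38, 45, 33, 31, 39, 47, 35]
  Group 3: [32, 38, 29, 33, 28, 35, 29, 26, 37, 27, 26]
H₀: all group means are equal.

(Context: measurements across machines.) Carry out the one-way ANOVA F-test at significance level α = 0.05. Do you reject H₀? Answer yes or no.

Group means [25.38, 38.89, 30.91], grand mean 31.893
SSB = Σnᵢ(x̄ᵢ−x̄)² = 791.006; SSW = ΣΣ(x−x̄ᵢ)² = 661.673
MSB = 791.006/2 = 395.5028; MSW = 661.673/25 = 26.4669
F = MSB/MSW = 14.9433
df = (2, 25)
p-value (upper-tail) = 0.00005
At α=0.05: p < α → reject H₀

reject H₀: yes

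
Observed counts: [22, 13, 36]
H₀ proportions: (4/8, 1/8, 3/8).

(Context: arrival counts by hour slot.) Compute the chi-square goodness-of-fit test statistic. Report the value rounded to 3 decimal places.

n = 71; E_i = n·p_i = [35.50, 8.88, 26.62]
χ² = (22−35.50)²/35.50 + (13−8.88)²/8.88 + (36−26.62)²/26.62 = 10.3521
df = 2

test statistic = 10.352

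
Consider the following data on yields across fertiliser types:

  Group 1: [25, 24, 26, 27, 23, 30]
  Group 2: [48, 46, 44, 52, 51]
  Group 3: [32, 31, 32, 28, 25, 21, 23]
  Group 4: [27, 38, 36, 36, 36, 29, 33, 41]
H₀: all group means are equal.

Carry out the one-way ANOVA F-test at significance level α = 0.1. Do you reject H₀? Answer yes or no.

reject H₀: yes

Group means [25.83, 48.20, 27.43, 34.50], grand mean 33.231
SSB = Σnᵢ(x̄ᵢ−x̄)² = 1697.268; SSW = ΣΣ(x−x̄ᵢ)² = 347.348
MSB = 1697.268/3 = 565.7559; MSW = 347.348/22 = 15.7885
F = MSB/MSW = 35.8334
df = (3, 22)
p-value (upper-tail) = 0.00000
At α=0.1: p < α → reject H₀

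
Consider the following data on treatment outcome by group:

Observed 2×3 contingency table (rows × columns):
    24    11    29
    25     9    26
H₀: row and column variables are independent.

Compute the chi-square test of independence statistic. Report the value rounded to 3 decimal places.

Row totals [64, 60], col totals [49, 20, 55], n=124
χ² = (24−25.29)²/25.29 + (11−10.32)²/10.32 + (29−28.39)²/28.39 + (25−23.71)²/23.71 + (9−9.68)²/9.68 + (26−26.61)²/26.61 = 0.2553
df = 2

test statistic = 0.255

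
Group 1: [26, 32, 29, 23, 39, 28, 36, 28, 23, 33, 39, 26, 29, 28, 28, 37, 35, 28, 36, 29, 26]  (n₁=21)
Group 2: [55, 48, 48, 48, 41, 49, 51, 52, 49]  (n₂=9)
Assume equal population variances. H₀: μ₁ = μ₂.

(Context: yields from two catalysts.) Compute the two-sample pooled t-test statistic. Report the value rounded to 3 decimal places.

x̄₁=30.381, s₁=4.934, n₁=21
x̄₂=49.000, s₂=3.808, n₂=9
s_p² = [20·4.934² + 8·3.808²]/28 = 21.5340
SE = √(s_p²·(1/21+1/9)) = 1.8488
t = (30.381−49.000)/1.8488 = -10.0708
df = 28

test statistic = -10.071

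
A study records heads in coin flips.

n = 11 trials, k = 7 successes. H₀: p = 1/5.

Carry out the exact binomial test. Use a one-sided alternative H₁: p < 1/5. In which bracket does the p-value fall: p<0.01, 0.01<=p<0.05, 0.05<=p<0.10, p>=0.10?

p-value bracket: p>=0.10

Exact binomial: n=11, k=7, p₀=1/5=0.2000
P(X≤7) from Σ C(n,i)·p₀^i·(1−p₀)^(n−i)
p-value (one-sided, H₁ less) = 0.99976
→ bracket: p>=0.10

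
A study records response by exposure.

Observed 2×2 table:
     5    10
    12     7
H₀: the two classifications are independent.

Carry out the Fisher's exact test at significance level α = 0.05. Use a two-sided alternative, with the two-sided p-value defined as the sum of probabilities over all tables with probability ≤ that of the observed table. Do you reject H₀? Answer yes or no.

Margins: r₁=15, r₂=19, c₁=17, c₂=17, n=34
p_obs = C(15,5)·C(19,12)/C(34,17); sum pmf over tables with pmf ≤ p_obs
p-value (two-sided) = 0.16632
At α=0.05: p ≥ α → fail to reject H₀

reject H₀: no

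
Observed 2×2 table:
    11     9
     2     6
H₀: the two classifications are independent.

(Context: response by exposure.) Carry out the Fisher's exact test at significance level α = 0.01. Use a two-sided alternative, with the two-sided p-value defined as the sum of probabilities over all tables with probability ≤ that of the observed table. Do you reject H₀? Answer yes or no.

reject H₀: no

Margins: r₁=20, r₂=8, c₁=13, c₂=15, n=28
p_obs = C(20,11)·C(8,2)/C(28,13); sum pmf over tables with pmf ≤ p_obs
p-value (two-sided) = 0.22126
At α=0.01: p ≥ α → fail to reject H₀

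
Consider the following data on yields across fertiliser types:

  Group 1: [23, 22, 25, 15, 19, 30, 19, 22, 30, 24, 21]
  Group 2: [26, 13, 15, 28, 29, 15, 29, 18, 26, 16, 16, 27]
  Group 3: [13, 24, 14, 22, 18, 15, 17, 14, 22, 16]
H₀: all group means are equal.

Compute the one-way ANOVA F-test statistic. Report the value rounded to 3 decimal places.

test statistic = 2.927

Group means [22.73, 21.50, 17.50], grand mean 20.697
SSB = Σnᵢ(x̄ᵢ−x̄)² = 155.288; SSW = ΣΣ(x−x̄ᵢ)² = 795.682
MSB = 155.288/2 = 77.6439; MSW = 795.682/30 = 26.5227
F = MSB/MSW = 2.9274
df = (2, 30)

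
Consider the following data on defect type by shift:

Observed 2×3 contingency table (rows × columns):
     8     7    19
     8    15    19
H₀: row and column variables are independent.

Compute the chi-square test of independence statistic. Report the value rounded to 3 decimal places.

test statistic = 2.090

Row totals [34, 42], col totals [16, 22, 38], n=76
χ² = (8−7.16)²/7.16 + (7−9.84)²/9.84 + (19−17.00)²/17.00 + (8−8.84)²/8.84 + (15−12.16)²/12.16 + (19−21.00)²/21.00 = 2.0901
df = 2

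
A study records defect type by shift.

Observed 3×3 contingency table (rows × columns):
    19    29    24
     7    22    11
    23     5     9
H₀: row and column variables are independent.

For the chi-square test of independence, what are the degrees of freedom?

df = (r−1)(c−1) = (3−1)·(3−1) = 4

degrees of freedom = 4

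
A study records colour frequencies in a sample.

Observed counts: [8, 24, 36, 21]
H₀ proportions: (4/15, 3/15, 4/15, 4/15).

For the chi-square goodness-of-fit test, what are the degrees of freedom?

df = k − 1 = 4 − 1 = 3

degrees of freedom = 3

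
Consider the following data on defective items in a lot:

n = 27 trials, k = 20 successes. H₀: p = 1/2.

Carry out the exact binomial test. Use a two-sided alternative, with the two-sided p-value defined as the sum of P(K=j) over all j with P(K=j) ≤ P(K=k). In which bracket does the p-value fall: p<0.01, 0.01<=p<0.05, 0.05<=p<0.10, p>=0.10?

p-value bracket: 0.01<=p<0.05

Exact binomial: n=27, k=20, p₀=1/2=0.5000
P(X=j) = C(n,j)·p₀^j·(1−p₀)^(n−j); p = Σ P(X=j) over j with P(X=j) ≤ P(X=20)
p-value (two-sided) = 0.01916
→ bracket: 0.01<=p<0.05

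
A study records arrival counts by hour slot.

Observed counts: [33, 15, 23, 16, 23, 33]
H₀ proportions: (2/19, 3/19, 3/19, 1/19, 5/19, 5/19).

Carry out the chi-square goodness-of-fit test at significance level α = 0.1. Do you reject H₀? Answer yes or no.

reject H₀: yes

n = 143; E_i = n·p_i = [15.05, 22.58, 22.58, 7.53, 37.63, 37.63]
χ² = (33−15.05)²/15.05 + (15−22.58)²/22.58 + (23−22.58)²/22.58 + (16−7.53)²/7.53 + (23−37.63)²/37.63 + (33−37.63)²/37.63 = 39.7499
df = 5
p-value (upper-tail) = 0.00000
At α=0.1: p < α → reject H₀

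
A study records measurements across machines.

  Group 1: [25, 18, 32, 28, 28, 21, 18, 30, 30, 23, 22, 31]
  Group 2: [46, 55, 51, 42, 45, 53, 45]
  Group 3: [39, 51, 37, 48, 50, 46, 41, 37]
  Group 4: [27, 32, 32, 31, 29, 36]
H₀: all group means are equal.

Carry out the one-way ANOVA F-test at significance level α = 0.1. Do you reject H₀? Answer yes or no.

reject H₀: yes

Group means [25.50, 48.14, 43.62, 31.17], grand mean 35.727
SSB = Σnᵢ(x̄ᵢ−x̄)² = 2957.980; SSW = ΣΣ(x−x̄ᵢ)² = 700.565
MSB = 2957.980/3 = 985.9933; MSW = 700.565/29 = 24.1574
F = MSB/MSW = 40.8153
df = (3, 29)
p-value (upper-tail) = 0.00000
At α=0.1: p < α → reject H₀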